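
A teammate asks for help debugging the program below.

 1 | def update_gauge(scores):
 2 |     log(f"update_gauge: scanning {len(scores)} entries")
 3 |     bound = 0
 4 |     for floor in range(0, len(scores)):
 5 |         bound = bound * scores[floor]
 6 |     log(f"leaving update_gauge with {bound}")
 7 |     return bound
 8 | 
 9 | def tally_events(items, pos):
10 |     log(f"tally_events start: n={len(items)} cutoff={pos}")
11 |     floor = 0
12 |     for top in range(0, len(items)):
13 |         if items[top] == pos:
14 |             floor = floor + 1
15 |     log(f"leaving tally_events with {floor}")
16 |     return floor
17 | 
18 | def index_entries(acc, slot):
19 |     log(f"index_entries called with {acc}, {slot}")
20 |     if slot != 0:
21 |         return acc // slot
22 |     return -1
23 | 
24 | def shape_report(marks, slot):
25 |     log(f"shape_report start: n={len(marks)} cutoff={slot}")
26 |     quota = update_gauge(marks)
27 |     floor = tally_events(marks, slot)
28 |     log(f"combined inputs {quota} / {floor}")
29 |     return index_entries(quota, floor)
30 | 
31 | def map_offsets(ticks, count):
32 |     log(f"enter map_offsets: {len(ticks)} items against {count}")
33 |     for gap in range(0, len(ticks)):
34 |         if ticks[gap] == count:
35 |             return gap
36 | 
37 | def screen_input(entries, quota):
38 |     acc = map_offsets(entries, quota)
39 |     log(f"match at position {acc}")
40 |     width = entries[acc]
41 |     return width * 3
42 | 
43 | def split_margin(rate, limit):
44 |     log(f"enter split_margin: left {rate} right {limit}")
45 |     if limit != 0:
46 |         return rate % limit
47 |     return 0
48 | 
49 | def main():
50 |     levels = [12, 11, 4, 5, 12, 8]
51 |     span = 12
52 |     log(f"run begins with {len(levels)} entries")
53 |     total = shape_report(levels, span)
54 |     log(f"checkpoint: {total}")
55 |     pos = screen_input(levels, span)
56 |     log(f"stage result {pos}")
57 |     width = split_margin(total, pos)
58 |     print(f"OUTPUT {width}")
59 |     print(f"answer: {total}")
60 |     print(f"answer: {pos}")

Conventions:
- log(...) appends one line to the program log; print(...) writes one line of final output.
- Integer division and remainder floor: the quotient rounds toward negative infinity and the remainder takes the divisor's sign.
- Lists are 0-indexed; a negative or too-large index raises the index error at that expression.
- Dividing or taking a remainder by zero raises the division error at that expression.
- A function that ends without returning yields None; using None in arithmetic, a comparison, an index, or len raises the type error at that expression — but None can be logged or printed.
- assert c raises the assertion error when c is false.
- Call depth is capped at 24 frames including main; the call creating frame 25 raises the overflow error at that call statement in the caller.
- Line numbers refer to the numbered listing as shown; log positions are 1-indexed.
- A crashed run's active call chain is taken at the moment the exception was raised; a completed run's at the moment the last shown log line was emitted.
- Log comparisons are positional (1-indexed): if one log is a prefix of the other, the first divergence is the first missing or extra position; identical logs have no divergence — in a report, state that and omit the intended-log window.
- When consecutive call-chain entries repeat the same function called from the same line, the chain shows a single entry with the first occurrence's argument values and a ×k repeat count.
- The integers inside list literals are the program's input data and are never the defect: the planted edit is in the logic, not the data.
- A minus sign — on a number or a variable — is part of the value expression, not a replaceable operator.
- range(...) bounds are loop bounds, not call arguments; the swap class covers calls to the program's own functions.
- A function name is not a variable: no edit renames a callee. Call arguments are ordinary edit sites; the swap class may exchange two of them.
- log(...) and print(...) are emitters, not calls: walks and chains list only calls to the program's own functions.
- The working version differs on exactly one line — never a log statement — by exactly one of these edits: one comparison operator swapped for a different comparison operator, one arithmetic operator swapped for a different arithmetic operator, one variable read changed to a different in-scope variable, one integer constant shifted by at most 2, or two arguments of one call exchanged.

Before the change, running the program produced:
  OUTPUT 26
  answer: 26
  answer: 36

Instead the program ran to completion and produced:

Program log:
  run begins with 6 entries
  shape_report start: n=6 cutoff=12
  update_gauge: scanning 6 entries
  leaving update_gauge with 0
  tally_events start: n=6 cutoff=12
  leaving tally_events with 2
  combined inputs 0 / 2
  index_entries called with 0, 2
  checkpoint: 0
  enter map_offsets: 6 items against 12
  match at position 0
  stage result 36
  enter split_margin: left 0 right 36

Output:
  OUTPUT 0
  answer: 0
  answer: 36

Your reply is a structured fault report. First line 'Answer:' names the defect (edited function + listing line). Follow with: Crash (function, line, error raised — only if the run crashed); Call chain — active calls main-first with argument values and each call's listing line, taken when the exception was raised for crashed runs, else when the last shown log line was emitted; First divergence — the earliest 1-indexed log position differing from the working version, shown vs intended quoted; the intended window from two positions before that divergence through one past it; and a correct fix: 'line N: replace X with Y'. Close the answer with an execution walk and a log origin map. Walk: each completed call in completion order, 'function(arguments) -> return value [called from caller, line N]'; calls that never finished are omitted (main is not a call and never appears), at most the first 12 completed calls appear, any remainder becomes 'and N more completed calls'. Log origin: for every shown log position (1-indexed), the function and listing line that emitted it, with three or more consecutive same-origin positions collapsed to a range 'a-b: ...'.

Answer: the defect is in update_gauge at line 5.
Core observation: Position 4 is the first bad log line: 'leaving update_gauge with 0' should read 'leaving update_gauge with 52'.
Call chain: main -> split_margin(0, 36) (called at line 57).
First divergence: at position 4 the run shows 'leaving update_gauge with 0' where the working version logs 'leaving update_gauge with 52'.
Intended log window:
  2: shape_report start: n=6 cutoff=12
  3: update_gauge: scanning 6 entries
  4: leaving update_gauge with 52
  5: tally_events start: n=6 cutoff=12
Execution walk:
  update_gauge([12, 11, 4, 5, 12, 8]) -> 0  [called from shape_report, line 26]
  tally_events([12, 11, 4, 5, 12, 8], 12) -> 2  [called from shape_report, line 27]
  index_entries(0, 2) -> 0  [called from shape_report, line 29]
  shape_report([12, 11, 4, 5, 12, 8], 12) -> 0  [called from main, line 53]
  map_offsets([12, 11, 4, 5, 12, 8], 12) -> 0  [called from screen_input, line 38]
  screen_input([12, 11, 4, 5, 12, 8], 12) -> 36  [called from main, line 55]
  split_margin(0, 36) -> 0  [called from main, line 57]
Log line origins:
  1: emitted by main (line 52)
  2: emitted by shape_report (line 25)
  3: emitted by update_gauge (line 2)
  4: emitted by update_gauge (line 6)
  5: emitted by tally_events (line 10)
  6: emitted by tally_events (line 15)
  7: emitted by shape_report (line 28)
  8: emitted by index_entries (line 19)
  9: emitted by main (line 54)
  10: emitted by map_offsets (line 32)
  11: emitted by screen_input (line 39)
  12: emitted by main (line 56)
  13: emitted by split_margin (line 44)
A correct fix: line 5: replace `*` with `+`.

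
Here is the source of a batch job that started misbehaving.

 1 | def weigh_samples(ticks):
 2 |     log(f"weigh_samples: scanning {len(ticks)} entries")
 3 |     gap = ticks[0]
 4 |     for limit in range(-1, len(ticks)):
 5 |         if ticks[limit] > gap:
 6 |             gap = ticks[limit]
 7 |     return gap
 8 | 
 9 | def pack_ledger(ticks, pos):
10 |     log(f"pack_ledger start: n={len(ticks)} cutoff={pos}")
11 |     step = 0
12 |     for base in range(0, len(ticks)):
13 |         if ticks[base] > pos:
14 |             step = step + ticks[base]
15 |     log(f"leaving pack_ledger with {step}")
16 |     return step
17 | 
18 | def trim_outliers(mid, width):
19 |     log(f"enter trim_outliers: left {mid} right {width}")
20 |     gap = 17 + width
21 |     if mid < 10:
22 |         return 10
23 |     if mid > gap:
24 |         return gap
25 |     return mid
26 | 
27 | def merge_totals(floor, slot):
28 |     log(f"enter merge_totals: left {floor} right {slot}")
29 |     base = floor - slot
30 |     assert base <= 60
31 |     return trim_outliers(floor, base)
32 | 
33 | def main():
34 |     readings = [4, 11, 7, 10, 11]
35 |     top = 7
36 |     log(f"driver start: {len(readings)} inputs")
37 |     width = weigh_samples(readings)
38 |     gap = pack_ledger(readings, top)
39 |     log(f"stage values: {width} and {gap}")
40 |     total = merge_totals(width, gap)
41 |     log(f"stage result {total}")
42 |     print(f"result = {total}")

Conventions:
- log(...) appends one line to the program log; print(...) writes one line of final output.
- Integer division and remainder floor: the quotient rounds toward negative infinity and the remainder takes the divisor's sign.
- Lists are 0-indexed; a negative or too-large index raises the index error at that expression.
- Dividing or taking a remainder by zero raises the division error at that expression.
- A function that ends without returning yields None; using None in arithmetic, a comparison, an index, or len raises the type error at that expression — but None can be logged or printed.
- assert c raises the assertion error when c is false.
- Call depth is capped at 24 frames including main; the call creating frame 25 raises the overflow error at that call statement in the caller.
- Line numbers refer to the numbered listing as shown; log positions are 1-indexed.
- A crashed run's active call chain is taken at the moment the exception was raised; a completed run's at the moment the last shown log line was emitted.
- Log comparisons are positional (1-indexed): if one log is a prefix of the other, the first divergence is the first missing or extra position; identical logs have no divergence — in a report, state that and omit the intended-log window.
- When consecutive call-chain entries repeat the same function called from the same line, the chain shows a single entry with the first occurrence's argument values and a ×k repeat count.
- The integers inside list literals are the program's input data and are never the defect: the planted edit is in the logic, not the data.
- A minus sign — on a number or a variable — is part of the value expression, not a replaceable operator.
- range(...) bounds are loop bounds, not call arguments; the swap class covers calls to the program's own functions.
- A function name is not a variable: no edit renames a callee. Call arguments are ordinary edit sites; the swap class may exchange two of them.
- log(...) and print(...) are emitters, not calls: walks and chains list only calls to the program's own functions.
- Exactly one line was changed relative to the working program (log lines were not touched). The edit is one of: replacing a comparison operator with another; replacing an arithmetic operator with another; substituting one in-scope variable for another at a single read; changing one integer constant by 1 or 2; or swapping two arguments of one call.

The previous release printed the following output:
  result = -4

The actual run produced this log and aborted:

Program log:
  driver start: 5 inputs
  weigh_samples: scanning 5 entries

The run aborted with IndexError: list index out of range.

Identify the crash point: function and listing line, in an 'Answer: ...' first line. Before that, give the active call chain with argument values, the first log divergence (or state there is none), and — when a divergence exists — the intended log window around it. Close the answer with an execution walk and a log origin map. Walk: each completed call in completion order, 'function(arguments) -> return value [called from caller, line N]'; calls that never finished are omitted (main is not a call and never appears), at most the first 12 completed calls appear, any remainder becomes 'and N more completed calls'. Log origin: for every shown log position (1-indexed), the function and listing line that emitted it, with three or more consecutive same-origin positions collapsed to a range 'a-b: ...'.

Answer: the error was raised in weigh_samples, line 5.
Key observation: A complete run would log 'pack_ledger start: n=5 cutoff=7' next, but this one stopped at 2 lines.
Call chain: main -> weigh_samples([4, 11, 7, 10, 11]) (called at line 37).
First divergence: position 3 (shown log ended at 2 lines; the working version continues: 'pack_ledger start: n=5 cutoff=7').
Intended log window:
  1: driver start: 5 inputs
  2: weigh_samples: scanning 5 entries
  3: pack_ledger start: n=5 cutoff=7
  4: leaving pack_ledger with 32
Execution walk:
  (no call completed)
Origin of each log line:
  1: from main, line 36
  2: from weigh_samples, line 2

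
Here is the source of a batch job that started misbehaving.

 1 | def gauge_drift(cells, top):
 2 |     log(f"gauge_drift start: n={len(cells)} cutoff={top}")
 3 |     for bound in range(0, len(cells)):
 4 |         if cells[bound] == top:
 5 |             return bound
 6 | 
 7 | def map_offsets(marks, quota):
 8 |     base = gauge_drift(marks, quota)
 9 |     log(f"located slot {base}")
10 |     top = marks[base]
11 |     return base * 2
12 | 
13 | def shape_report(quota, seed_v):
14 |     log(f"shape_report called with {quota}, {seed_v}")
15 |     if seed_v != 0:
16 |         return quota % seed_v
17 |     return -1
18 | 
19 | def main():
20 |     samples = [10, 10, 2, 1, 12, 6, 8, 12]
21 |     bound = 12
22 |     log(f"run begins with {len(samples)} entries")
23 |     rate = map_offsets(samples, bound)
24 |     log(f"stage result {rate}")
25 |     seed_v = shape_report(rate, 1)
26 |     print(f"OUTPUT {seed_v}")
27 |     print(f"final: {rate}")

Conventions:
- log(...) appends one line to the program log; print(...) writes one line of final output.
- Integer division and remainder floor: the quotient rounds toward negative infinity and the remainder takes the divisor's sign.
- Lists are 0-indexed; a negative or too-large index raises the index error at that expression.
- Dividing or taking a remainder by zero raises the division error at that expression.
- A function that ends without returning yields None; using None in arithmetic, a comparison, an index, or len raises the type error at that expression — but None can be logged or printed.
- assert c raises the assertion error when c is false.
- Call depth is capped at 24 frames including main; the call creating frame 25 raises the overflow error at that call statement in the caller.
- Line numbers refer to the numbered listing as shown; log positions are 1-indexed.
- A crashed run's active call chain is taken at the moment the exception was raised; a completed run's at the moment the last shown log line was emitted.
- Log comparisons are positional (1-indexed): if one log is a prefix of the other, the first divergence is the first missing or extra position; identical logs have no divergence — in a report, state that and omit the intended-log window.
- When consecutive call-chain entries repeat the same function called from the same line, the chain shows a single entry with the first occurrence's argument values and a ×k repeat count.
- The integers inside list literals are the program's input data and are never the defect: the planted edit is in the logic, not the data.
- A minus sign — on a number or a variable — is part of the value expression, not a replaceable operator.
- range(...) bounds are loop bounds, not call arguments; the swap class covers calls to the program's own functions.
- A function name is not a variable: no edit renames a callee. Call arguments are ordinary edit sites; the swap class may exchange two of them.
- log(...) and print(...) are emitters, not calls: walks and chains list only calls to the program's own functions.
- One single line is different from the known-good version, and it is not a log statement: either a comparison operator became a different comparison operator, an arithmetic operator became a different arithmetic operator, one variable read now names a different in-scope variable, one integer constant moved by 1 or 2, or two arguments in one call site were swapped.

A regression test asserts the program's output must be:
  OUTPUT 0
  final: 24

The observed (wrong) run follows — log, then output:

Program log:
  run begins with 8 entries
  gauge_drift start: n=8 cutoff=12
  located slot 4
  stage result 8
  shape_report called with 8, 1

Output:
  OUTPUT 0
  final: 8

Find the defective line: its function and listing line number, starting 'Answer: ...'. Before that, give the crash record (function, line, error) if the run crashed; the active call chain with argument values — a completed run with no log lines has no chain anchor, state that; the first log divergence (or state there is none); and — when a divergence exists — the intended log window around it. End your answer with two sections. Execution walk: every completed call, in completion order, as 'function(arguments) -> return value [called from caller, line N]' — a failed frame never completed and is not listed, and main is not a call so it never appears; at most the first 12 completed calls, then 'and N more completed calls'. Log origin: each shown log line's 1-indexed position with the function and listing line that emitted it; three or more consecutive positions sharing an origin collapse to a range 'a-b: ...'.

Answer: the defect is in map_offsets at line 11.
Core observation: Log line 4 is where behavior first shows: 'stage result 8' appears instead of 'stage result 24'.
Call chain: main -> shape_report(8, 1) (called at line 25).
First divergence: at position 4 the run shows 'stage result 8' where the working version logs 'stage result 24'.
Intended log window:
  2: gauge_drift start: n=8 cutoff=12
  3: located slot 4
  4: stage result 24
  5: shape_report called with 24, 1
Execution walk:
  gauge_drift([10, 10, 2, 1, 12, 6, 8, 12], 12) -> 4  [called from map_offsets, line 8]
  map_offsets([10, 10, 2, 1, 12, 6, 8, 12], 12) -> 8  [called from main, line 23]
  shape_report(8, 1) -> 0  [called from main, line 25]
Log line origins:
  1: from main, line 22
  2: from gauge_drift, line 2
  3: from map_offsets, line 9
  4: from main, line 24
  5: from shape_report, line 14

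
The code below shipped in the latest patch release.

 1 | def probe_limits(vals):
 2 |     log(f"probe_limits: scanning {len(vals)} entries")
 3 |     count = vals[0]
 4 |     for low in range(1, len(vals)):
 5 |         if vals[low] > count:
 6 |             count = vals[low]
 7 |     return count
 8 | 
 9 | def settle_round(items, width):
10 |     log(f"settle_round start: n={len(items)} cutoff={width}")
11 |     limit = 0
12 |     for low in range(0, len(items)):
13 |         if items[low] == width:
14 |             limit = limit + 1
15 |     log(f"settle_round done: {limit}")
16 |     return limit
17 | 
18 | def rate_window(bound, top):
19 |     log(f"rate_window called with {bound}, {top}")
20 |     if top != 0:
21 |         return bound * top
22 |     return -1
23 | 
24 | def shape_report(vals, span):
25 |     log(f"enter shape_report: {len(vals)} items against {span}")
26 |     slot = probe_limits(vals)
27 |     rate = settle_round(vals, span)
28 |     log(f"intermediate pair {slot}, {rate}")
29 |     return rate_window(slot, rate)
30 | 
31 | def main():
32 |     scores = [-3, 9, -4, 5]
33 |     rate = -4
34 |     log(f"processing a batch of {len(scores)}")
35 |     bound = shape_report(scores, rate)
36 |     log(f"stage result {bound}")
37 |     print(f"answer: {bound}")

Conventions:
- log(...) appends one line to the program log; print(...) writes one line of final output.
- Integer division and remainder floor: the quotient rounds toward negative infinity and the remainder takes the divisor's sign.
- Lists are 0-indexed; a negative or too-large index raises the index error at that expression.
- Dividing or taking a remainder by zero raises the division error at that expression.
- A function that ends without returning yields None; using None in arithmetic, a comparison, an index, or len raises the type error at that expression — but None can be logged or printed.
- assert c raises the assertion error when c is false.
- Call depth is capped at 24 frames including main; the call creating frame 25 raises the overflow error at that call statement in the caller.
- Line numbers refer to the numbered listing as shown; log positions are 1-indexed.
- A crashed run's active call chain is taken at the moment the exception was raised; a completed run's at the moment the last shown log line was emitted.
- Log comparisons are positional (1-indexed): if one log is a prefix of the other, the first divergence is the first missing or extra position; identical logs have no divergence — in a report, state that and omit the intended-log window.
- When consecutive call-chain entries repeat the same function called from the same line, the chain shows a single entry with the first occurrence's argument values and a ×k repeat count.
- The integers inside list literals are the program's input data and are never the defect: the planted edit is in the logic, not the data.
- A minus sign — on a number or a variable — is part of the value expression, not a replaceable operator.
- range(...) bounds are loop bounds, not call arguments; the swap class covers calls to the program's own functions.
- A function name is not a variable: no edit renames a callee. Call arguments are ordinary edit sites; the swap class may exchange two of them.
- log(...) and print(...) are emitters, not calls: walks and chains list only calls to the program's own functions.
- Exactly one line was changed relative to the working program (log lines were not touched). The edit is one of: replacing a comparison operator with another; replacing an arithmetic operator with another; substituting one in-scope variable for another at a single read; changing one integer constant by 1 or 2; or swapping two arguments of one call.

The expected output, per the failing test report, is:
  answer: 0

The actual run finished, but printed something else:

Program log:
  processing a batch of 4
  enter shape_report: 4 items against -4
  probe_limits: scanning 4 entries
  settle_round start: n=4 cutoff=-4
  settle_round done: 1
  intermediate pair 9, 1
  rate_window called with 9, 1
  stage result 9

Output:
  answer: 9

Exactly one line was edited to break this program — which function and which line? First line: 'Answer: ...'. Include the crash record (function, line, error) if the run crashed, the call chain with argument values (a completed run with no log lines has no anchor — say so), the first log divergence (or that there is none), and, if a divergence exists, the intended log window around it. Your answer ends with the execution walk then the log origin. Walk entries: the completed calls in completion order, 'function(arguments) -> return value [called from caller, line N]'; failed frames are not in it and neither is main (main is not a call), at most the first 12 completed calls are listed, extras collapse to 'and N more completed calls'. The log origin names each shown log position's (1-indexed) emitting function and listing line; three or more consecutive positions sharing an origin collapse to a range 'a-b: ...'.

Answer: the defect is in rate_window at line 21.
The tell: The log first diverges at position 8: the faulty run prints 'stage result 9' where the working version prints 'stage result 0'.
Call chain: main.
First divergence: position 8 — shown 'stage result 9', intended 'stage result 0'.
Intended log window:
  6: intermediate pair 9, 1
  7: rate_window called with 9, 1
  8: stage result 0
Execution walk:
  probe_limits([-3, 9, -4, 5]) -> 9  [called from shape_report, line 26]
  settle_round([-3, 9, -4, 5], -4) -> 1  [called from shape_report, line 27]
  rate_window(9, 1) -> 9  [called from shape_report, line 29]
  shape_report([-3, 9, -4, 5], -4) -> 9  [called from main, line 35]
Log line origins:
  1: emitted by main (line 34)
  2: emitted by shape_report (line 25)
  3: emitted by probe_limits (line 2)
  4: emitted by settle_round (line 10)
  5: emitted by settle_round (line 15)
  6: emitted by shape_report (line 28)
  7: emitted by rate_window (line 19)
  8: emitted by main (line 36)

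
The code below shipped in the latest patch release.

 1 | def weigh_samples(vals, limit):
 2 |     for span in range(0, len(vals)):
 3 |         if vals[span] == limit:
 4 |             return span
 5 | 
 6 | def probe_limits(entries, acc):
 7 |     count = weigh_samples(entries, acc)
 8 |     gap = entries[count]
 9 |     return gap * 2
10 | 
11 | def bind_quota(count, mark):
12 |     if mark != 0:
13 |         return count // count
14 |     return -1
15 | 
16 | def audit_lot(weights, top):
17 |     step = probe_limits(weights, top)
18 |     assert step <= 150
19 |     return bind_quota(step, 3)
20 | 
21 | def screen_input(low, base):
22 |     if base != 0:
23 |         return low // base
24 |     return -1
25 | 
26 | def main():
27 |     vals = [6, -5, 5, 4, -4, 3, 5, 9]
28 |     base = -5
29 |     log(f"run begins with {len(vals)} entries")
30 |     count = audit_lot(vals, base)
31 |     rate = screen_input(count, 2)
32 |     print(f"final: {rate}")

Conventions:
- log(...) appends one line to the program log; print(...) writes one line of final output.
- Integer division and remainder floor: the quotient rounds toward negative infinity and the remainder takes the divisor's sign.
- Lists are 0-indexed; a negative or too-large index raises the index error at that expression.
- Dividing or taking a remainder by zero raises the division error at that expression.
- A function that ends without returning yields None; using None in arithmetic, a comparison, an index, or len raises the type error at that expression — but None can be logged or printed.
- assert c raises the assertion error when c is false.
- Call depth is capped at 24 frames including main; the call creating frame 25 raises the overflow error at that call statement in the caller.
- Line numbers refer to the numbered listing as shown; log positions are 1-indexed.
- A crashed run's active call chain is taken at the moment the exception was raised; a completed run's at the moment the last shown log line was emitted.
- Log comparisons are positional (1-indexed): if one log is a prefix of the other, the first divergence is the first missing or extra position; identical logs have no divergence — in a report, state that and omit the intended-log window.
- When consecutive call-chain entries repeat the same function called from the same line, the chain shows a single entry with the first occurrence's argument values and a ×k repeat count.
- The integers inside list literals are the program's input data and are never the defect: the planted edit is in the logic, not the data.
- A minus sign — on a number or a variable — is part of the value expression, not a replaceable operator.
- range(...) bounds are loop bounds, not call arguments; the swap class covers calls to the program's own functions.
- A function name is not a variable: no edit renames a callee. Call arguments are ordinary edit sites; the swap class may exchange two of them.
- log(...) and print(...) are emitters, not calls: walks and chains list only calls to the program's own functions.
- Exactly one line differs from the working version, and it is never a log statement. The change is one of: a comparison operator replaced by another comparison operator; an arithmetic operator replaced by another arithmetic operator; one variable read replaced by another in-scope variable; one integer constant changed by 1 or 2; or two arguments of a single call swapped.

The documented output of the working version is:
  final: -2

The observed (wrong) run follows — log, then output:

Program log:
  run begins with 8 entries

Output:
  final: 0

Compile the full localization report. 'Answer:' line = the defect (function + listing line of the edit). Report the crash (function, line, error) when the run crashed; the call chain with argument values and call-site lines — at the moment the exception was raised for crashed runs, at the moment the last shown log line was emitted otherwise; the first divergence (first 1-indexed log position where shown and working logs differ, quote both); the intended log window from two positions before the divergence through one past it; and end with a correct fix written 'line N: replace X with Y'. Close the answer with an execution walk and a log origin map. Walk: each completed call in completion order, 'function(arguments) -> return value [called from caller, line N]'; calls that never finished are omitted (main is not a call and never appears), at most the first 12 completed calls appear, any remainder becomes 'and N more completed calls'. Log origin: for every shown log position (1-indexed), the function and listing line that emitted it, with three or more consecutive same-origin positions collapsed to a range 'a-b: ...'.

Answer: the defect is in bind_quota at line 13.
Key observation: Log streams are identical — the defect surfaces only in the printed output.
Call chain: main.
First divergence: none; the two logs match at every position.
Execution walk:
  weigh_samples([6, -5, 5, 4, -4, 3, 5, 9], -5) -> 1  [called from probe_limits, line 7]
  probe_limits([6, -5, 5, 4, -4, 3, 5, 9], -5) -> -10  [called from audit_lot, line 17]
  bind_quota(-10, 3) -> 1  [called from audit_lot, line 19]
  audit_lot([6, -5, 5, 4, -4, 3, 5, 9], -5) -> 1  [called from main, line 30]
  screen_input(1, 2) -> 0  [called from main, line 31]
Log line origins:
  1: emitted by main (line 29)
A correct fix: line 13: replace `count // count` with `count // mark`.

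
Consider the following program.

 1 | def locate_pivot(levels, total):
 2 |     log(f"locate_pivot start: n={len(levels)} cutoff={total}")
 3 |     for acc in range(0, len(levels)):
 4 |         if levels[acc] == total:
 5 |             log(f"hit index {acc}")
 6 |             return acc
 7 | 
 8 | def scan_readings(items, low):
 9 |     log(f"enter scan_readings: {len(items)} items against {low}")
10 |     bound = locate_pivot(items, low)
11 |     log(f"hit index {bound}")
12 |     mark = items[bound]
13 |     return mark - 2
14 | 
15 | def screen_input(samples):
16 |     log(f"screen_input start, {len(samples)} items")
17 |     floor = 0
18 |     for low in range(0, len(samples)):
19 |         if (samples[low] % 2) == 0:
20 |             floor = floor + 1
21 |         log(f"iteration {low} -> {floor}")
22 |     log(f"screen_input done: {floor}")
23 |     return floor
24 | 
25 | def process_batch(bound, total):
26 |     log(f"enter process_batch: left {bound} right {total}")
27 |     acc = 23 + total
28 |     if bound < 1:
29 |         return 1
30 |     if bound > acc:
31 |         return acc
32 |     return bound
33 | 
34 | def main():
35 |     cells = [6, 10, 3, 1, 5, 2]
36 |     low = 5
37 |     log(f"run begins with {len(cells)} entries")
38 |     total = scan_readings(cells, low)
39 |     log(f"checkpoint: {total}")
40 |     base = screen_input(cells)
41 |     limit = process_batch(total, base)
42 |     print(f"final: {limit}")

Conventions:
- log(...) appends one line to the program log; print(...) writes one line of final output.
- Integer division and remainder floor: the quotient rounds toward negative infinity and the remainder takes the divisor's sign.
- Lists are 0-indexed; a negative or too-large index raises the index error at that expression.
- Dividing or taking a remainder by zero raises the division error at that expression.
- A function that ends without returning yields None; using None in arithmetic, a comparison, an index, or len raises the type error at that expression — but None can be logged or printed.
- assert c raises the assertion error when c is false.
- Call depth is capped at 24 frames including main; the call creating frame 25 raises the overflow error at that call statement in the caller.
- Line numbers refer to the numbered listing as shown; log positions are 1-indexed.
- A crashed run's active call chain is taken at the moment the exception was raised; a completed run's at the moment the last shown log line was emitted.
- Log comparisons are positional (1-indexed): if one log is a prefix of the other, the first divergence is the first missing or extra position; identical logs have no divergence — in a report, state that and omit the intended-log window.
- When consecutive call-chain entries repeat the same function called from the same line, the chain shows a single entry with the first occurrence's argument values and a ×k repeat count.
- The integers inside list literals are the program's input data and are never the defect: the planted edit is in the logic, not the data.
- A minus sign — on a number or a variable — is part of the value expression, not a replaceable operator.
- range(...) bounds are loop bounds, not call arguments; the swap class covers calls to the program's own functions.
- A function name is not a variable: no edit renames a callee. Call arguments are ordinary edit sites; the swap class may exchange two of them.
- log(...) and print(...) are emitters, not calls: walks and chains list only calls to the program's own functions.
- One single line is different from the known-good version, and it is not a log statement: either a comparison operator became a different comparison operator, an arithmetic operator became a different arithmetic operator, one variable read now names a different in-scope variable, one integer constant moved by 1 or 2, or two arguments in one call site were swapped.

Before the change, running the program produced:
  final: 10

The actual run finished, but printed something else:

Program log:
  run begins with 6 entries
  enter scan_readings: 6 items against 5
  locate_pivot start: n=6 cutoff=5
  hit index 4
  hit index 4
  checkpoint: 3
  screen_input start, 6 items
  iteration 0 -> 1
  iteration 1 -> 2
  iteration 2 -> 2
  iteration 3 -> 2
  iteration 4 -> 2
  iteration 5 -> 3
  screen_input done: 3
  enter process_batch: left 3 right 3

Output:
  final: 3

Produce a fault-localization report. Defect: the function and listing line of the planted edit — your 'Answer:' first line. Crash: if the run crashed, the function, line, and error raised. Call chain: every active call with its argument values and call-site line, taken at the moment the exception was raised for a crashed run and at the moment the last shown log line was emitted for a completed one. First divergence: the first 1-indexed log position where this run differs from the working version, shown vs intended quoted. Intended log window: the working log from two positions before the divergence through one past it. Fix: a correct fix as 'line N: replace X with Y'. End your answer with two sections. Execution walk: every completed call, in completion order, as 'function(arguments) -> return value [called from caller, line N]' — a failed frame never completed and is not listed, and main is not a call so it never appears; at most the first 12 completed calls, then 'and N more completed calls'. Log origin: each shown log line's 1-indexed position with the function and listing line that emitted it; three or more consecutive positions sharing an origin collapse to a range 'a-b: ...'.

Answer: the defect is in scan_readings at line 13.
Key fact: The log first diverges at position 6: the faulty run prints 'checkpoint: 3' where the working version prints 'checkpoint: 10'.
Call chain: main -> process_batch(3, 3) (called at line 41).
First divergence: position 6 — shown 'checkpoint: 3', intended 'checkpoint: 10'.
Intended log window:
  4: hit index 4
  5: hit index 4
  6: checkpoint: 10
  7: screen_input start, 6 items
Execution walk:
  locate_pivot([6, 10, 3, 1, 5, 2], 5) -> 4  [called from scan_readings, line 10]
  scan_readings([6, 10, 3, 1, 5, 2], 5) -> 3  [called from main, line 38]
  screen_input([6, 10, 3, 1, 5, 2]) -> 3  [called from main, line 40]
  process_batch(3, 3) -> 3  [called from main, line 41]
Log origin:
  1: emitted by main (line 37)
  2: emitted by scan_readings (line 9)
  3: emitted by locate_pivot (line 2)
  4: emitted by locate_pivot (line 5)
  5: emitted by scan_readings (line 11)
  6: emitted by main (line 39)
  7: emitted by screen_input (line 16)
  8-13: emitted by screen_input (line 21)
  14: emitted by screen_input (line 22)
  15: emitted by process_batch (line 26)
A correct fix: line 13: replace `-` with `*`.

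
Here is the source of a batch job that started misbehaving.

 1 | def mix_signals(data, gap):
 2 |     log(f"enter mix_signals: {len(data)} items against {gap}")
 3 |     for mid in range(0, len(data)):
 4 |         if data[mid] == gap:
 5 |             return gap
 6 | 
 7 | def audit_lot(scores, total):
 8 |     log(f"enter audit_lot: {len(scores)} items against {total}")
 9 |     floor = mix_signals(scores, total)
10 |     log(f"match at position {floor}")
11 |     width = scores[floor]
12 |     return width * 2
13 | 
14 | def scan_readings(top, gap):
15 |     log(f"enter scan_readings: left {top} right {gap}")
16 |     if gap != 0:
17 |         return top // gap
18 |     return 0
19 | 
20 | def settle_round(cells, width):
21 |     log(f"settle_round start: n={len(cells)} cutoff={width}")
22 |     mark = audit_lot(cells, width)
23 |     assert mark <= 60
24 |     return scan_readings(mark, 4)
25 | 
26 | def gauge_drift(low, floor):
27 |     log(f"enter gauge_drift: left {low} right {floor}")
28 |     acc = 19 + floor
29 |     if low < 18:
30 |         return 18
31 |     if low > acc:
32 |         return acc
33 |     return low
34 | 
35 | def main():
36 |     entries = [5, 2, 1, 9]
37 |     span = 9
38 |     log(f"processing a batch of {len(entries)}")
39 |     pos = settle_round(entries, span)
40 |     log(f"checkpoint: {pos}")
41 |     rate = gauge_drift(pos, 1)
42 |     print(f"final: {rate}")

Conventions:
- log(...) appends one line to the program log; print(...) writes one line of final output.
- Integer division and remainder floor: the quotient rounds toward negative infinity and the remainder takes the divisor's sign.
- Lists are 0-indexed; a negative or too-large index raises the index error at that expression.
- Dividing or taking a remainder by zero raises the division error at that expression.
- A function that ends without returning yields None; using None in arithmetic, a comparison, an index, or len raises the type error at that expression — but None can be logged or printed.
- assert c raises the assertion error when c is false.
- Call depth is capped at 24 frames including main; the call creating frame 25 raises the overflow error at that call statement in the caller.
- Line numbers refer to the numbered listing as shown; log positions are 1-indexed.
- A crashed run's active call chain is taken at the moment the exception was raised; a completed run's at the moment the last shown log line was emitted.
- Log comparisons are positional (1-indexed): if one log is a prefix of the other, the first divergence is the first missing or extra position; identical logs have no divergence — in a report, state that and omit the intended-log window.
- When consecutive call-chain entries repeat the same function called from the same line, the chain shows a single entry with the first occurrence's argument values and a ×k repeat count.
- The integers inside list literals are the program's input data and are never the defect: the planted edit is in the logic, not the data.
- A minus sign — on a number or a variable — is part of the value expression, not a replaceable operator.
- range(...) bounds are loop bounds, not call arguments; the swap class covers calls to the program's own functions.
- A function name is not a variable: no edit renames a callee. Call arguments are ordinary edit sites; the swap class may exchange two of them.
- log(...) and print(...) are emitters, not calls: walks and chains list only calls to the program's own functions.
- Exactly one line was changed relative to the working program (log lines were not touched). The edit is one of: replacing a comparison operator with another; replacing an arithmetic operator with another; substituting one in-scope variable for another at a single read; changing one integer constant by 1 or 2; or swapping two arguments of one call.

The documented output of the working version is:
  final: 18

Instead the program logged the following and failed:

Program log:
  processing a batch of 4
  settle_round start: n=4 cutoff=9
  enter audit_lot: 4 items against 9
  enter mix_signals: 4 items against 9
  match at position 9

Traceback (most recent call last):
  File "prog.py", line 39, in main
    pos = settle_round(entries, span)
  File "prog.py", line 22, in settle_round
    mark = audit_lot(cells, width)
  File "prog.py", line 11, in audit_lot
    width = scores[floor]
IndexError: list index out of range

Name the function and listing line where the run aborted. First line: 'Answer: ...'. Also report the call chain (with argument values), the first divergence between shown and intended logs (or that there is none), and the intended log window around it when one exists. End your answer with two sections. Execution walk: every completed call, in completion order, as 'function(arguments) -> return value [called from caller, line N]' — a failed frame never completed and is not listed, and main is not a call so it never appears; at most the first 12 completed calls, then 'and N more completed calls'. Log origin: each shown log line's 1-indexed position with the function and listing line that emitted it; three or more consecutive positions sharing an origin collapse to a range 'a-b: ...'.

Answer: the error was raised in audit_lot, line 11.
Core observation: The log first diverges at position 5: the faulty run prints 'match at position 9' where the working version prints 'match at position 3'.
Call chain: main -> settle_round([5, 2, 1, 9], 9) (called at line 39) -> audit_lot([5, 2, 1, 9], 9) (called at line 22).
First divergence: position 5; shown 'match at position 9' vs intended 'match at position 3'.
Intended log window:
  3: enter audit_lot: 4 items against 9
  4: enter mix_signals: 4 items against 9
  5: match at position 3
  6: enter scan_readings: left 18 right 4
Execution walk:
  mix_signals([5, 2, 1, 9], 9) -> 9  [called from audit_lot, line 9]
Log line origins:
  1: emitted by main (line 38)
  2: emitted by settle_round (line 21)
  3: emitted by audit_lot (line 8)
  4: emitted by mix_signals (line 2)
  5: emitted by audit_lot (line 10)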